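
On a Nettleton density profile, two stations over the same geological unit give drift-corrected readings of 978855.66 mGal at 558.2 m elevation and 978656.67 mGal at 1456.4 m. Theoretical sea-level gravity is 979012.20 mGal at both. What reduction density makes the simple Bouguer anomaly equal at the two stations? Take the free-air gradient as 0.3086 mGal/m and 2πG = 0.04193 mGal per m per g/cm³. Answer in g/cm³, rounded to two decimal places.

2.08

Δg_obs = 978656.67 − 978855.66 = -198.99 mGal over Δh = 1456.4 − 558.2 = 898.2 m
Equal Bouguer anomalies ⇒ Δg_obs + (0.3086 − 0.04193ρ)·Δh = 0
0.3086 − 0.04193ρ = −Δg_obs/Δh = 0.22154
ρ = (0.3086 − 0.22154) / 0.04193 = 2.08 g/cm³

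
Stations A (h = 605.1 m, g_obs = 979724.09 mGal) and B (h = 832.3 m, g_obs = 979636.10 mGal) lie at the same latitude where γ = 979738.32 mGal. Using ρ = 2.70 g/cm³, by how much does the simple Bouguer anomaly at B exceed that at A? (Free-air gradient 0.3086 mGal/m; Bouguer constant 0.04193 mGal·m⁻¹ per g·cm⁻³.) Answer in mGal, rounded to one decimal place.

Δg_SB(A) = 979724.09 − 979738.32 + 0.3086×605.1 − 0.04193×2.70×605.1 = 104.00 mGal
Δg_SB(B) = 979636.10 − 979738.32 + 0.3086×832.3 − 0.04193×2.70×832.3 = 60.40 mGal
Difference = 60.40 − (104.00) = -43.60 mGal

-43.6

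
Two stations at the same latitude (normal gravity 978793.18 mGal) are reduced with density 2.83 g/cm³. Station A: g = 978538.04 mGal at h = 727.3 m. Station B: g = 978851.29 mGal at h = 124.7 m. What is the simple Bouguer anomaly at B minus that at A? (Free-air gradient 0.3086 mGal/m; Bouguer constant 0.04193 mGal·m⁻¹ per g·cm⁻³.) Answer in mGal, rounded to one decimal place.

Δg_SB(A) = 978538.04 − 978793.18 + 0.3086×727.3 − 0.04193×2.83×727.3 = -117.00 mGal
Δg_SB(B) = 978851.29 − 978793.18 + 0.3086×124.7 − 0.04193×2.83×124.7 = 81.80 mGal
Difference = 81.80 − (-117.00) = 198.80 mGal

198.8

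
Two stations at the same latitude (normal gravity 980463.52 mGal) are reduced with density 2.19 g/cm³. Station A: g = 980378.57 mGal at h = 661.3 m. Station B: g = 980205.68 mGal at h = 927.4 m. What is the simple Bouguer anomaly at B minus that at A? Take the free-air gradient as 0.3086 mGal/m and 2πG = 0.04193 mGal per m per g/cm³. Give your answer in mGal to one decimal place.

Δg_SB(A) = 980378.57 − 980463.52 + 0.3086×661.3 − 0.04193×2.19×661.3 = 58.40 mGal
Δg_SB(B) = 980205.68 − 980463.52 + 0.3086×927.4 − 0.04193×2.19×927.4 = -56.80 mGal
Difference = -56.80 − (58.40) = -115.20 mGal

-115.2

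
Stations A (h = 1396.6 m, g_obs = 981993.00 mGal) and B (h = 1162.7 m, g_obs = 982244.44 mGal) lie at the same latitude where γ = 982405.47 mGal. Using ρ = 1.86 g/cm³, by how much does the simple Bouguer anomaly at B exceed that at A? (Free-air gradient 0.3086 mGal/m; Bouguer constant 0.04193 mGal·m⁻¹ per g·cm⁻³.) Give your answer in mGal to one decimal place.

197.5

Δg_SB(A) = 981993.00 − 982405.47 + 0.3086×1396.6 − 0.04193×1.86×1396.6 = -90.40 mGal
Δg_SB(B) = 982244.44 − 982405.47 + 0.3086×1162.7 − 0.04193×1.86×1162.7 = 107.10 mGal
Difference = 107.10 − (-90.40) = 197.50 mGal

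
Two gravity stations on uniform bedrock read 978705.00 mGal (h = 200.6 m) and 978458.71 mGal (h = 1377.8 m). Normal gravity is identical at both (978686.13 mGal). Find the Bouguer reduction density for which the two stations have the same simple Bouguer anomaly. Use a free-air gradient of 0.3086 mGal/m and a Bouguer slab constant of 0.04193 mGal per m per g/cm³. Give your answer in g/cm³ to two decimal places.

2.37

Δg_obs = 978458.71 − 978705.00 = -246.29 mGal over Δh = 1377.8 − 200.6 = 1177.2 m
Equal Bouguer anomalies ⇒ Δg_obs + (0.3086 − 0.04193ρ)·Δh = 0
0.3086 − 0.04193ρ = −Δg_obs/Δh = 0.20922
ρ = (0.3086 − 0.20922) / 0.04193 = 2.37 g/cm³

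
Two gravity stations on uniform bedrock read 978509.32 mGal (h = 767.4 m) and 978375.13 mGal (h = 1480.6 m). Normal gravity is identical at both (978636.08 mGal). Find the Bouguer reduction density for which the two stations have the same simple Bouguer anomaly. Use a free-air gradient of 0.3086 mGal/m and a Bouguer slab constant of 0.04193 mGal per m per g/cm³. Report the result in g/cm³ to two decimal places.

Δg_obs = 978375.13 − 978509.32 = -134.19 mGal over Δh = 1480.6 − 767.4 = 713.2 m
Equal Bouguer anomalies ⇒ Δg_obs + (0.3086 − 0.04193ρ)·Δh = 0
0.3086 − 0.04193ρ = −Δg_obs/Δh = 0.18815
ρ = (0.3086 − 0.18815) / 0.04193 = 2.87 g/cm³

2.87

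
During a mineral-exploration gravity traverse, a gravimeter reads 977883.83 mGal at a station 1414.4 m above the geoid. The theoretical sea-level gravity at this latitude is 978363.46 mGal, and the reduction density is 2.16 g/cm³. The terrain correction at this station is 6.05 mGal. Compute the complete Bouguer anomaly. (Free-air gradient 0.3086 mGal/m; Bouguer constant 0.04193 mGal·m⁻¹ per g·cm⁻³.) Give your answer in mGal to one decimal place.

-165.2

Free-air correction = 0.3086 × 1414.4 = 436.48 mGal
Free-air anomaly = 977883.83 − 978363.46 + (436.48) = -43.15 mGal
Bouguer slab correction = 0.04193 × 2.16 × 1414.4 = 128.10 mGal
Simple Bouguer anomaly = -43.15 − (128.10) = -171.25 mGal
Complete Bouguer anomaly = -171.25 + 6.05 = -165.20 mGal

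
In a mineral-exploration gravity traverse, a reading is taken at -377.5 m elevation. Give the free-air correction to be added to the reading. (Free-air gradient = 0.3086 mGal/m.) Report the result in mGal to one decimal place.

-116.5

Free-air correction = 0.3086 × -377.5 = -116.5 mGal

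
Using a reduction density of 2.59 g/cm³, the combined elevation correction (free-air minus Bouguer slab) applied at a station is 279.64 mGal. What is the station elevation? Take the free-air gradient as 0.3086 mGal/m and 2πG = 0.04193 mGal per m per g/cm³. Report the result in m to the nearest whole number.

Combined gradient = 0.3086 − 0.04193 × 2.59 = 0.2000013 mGal/m
h = 279.64 / 0.2000013 = 1398.19 m

1398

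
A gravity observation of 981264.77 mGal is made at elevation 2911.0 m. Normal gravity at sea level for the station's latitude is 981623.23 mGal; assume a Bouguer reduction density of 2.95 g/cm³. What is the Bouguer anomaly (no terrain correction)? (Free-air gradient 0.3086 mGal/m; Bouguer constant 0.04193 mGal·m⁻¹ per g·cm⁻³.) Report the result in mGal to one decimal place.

Free-air correction = 0.3086 × 2911.0 = 898.33 mGal
Free-air anomaly = 981264.77 − 981623.23 + (898.33) = 539.87 mGal
Bouguer slab correction = 0.04193 × 2.95 × 2911.0 = 360.07 mGal
Simple Bouguer anomaly = 539.87 − (360.07) = 179.80 mGal

179.8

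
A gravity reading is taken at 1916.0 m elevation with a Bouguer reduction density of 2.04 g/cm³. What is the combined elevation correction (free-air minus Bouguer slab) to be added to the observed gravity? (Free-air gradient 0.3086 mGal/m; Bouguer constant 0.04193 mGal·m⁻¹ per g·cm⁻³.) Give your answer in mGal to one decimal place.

Combined gradient = 0.3086 − 0.04193 × 2.04 = 0.2230628 mGal/m
Combined elevation correction = 0.2230628 × 1916.0 = 427.4 mGal

427.4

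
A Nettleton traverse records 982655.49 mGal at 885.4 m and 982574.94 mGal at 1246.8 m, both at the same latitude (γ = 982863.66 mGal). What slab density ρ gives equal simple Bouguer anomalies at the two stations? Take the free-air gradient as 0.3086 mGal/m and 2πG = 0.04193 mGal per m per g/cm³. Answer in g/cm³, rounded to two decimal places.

2.04

Δg_obs = 982574.94 − 982655.49 = -80.55 mGal over Δh = 1246.8 − 885.4 = 361.4 m
Equal Bouguer anomalies ⇒ Δg_obs + (0.3086 − 0.04193ρ)·Δh = 0
0.3086 − 0.04193ρ = −Δg_obs/Δh = 0.22288
ρ = (0.3086 − 0.22288) / 0.04193 = 2.04 g/cm³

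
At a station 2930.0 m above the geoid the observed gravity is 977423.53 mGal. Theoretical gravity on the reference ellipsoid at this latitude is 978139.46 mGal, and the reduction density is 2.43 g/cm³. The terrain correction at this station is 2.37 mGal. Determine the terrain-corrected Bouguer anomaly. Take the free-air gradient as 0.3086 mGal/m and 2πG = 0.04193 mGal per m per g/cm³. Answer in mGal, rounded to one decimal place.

-107.9

Free-air correction = 0.3086 × 2930.0 = 904.20 mGal
Free-air anomaly = 977423.53 − 978139.46 + (904.20) = 188.27 mGal
Bouguer slab correction = 0.04193 × 2.43 × 2930.0 = 298.54 mGal
Simple Bouguer anomaly = 188.27 − (298.54) = -110.27 mGal
Complete Bouguer anomaly = -110.27 + 2.37 = -107.90 mGal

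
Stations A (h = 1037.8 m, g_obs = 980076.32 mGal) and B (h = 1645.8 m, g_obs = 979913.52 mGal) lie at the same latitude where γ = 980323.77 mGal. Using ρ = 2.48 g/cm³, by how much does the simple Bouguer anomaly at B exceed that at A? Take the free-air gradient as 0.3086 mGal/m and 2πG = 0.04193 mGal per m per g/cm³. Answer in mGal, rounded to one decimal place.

Δg_SB(A) = 980076.32 − 980323.77 + 0.3086×1037.8 − 0.04193×2.48×1037.8 = -35.10 mGal
Δg_SB(B) = 979913.52 − 980323.77 + 0.3086×1645.8 − 0.04193×2.48×1645.8 = -73.50 mGal
Difference = -73.50 − (-35.10) = -38.40 mGal

-38.4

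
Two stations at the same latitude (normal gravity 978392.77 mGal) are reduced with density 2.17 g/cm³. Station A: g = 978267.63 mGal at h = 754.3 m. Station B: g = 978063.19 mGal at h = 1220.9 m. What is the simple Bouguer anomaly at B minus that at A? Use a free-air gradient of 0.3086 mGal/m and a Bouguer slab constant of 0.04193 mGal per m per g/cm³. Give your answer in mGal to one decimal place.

-102.9

Δg_SB(A) = 978267.63 − 978392.77 + 0.3086×754.3 − 0.04193×2.17×754.3 = 39.00 mGal
Δg_SB(B) = 978063.19 − 978392.77 + 0.3086×1220.9 − 0.04193×2.17×1220.9 = -63.90 mGal
Difference = -63.90 − (39.00) = -102.90 mGal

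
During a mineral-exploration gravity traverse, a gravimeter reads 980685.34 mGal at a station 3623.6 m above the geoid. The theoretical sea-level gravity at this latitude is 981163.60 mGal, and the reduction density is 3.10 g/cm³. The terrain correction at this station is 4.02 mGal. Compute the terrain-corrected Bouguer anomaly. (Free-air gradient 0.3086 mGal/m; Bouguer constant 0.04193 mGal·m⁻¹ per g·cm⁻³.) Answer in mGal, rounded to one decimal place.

Free-air correction = 0.3086 × 3623.6 = 1118.24 mGal
Free-air anomaly = 980685.34 − 981163.60 + (1118.24) = 639.98 mGal
Bouguer slab correction = 0.04193 × 3.10 × 3623.6 = 471.01 mGal
Simple Bouguer anomaly = 639.98 − (471.01) = 168.97 mGal
Complete Bouguer anomaly = 168.97 + 4.02 = 172.99 mGal

173.0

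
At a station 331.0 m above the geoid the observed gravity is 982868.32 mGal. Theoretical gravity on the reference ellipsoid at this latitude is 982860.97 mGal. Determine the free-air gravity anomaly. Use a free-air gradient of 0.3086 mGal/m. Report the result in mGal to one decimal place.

109.5

Free-air correction = 0.3086 × 331.0 = 102.15 mGal
Free-air anomaly = 982868.32 − 982860.97 + (102.15) = 109.50 mGal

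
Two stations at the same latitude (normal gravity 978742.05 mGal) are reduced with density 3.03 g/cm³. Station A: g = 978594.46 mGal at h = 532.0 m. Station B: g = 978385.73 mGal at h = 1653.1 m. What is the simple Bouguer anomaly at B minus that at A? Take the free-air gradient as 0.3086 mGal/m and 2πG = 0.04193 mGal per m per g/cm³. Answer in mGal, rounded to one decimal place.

-5.2

Δg_SB(A) = 978594.46 − 978742.05 + 0.3086×532.0 − 0.04193×3.03×532.0 = -51.00 mGal
Δg_SB(B) = 978385.73 − 978742.05 + 0.3086×1653.1 − 0.04193×3.03×1653.1 = -56.20 mGal
Difference = -56.20 − (-51.00) = -5.20 mGal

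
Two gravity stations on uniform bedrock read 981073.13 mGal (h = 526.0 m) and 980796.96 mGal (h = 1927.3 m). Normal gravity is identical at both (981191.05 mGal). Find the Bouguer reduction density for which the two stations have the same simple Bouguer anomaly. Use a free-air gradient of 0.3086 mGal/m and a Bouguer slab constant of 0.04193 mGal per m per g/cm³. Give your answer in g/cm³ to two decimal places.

2.66

Δg_obs = 980796.96 − 981073.13 = -276.17 mGal over Δh = 1927.3 − 526.0 = 1401.3 m
Equal Bouguer anomalies ⇒ Δg_obs + (0.3086 − 0.04193ρ)·Δh = 0
0.3086 − 0.04193ρ = −Δg_obs/Δh = 0.19708
ρ = (0.3086 − 0.19708) / 0.04193 = 2.66 g/cm³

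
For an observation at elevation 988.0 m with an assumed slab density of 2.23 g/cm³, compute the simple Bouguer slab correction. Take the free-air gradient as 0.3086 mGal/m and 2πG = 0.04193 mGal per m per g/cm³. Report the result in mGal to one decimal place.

92.4

Bouguer slab correction = 0.04193 × 2.23 × 988.0 = 92.4 mGal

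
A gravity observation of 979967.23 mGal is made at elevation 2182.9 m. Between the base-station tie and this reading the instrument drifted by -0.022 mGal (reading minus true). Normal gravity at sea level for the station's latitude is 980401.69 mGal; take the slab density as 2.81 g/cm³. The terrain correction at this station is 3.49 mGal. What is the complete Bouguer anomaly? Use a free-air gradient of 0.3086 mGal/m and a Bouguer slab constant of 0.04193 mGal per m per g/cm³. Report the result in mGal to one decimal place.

-14.5

Drift-corrected reading = 979967.23 − (-0.022) = 979967.252 mGal
Free-air correction = 0.3086 × 2182.9 = 673.64 mGal
Free-air anomaly = 979967.252 − 980401.69 + (673.64) = 239.202 mGal
Bouguer slab correction = 0.04193 × 2.81 × 2182.9 = 257.20 mGal
Simple Bouguer anomaly = 239.202 − (257.20) = -17.998 mGal
Complete Bouguer anomaly = -17.998 + 3.49 = -14.508 mGal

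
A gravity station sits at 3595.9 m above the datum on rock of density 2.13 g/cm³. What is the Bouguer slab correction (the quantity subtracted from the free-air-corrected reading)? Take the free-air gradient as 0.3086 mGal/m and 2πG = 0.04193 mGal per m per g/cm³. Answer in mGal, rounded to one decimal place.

321.2

Bouguer slab correction = 0.04193 × 2.13 × 3595.9 = 321.2 mGal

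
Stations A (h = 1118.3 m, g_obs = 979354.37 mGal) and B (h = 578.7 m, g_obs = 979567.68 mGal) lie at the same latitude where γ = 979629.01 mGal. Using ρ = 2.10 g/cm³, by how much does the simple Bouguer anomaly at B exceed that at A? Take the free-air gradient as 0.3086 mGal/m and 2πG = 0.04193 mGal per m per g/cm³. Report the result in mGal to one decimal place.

Δg_SB(A) = 979354.37 − 979629.01 + 0.3086×1118.3 − 0.04193×2.10×1118.3 = -28.00 mGal
Δg_SB(B) = 979567.68 − 979629.01 + 0.3086×578.7 − 0.04193×2.10×578.7 = 66.30 mGal
Difference = 66.30 − (-28.00) = 94.30 mGal

94.3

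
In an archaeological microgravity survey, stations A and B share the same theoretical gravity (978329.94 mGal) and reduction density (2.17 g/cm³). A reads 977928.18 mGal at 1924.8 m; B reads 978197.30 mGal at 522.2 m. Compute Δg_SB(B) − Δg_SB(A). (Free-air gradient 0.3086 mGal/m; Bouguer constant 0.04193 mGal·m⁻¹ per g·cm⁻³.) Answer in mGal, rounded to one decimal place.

-36.1

Δg_SB(A) = 977928.18 − 978329.94 + 0.3086×1924.8 − 0.04193×2.17×1924.8 = 17.10 mGal
Δg_SB(B) = 978197.30 − 978329.94 + 0.3086×522.2 − 0.04193×2.17×522.2 = -19.00 mGal
Difference = -19.00 − (17.10) = -36.10 mGal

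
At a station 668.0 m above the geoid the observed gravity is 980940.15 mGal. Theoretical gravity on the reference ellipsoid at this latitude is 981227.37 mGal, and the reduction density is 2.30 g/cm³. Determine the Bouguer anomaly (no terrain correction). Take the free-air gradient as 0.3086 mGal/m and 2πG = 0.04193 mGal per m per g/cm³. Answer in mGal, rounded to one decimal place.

-145.5

Free-air correction = 0.3086 × 668.0 = 206.14 mGal
Free-air anomaly = 980940.15 − 981227.37 + (206.14) = -81.08 mGal
Bouguer slab correction = 0.04193 × 2.30 × 668.0 = 64.42 mGal
Simple Bouguer anomaly = -81.08 − (64.42) = -145.50 mGal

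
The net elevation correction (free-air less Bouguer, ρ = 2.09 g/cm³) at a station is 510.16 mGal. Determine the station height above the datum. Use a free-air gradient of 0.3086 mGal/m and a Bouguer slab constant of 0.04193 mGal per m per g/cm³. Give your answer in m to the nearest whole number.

Combined gradient = 0.3086 − 0.04193 × 2.09 = 0.2209663 mGal/m
h = 510.16 / 0.2209663 = 2308.77 m

2309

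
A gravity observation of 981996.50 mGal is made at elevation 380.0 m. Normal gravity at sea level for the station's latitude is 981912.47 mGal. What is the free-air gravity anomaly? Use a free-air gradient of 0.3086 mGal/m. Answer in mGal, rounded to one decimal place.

Free-air correction = 0.3086 × 380.0 = 117.27 mGal
Free-air anomaly = 981996.50 − 981912.47 + (117.27) = 201.30 mGal

201.3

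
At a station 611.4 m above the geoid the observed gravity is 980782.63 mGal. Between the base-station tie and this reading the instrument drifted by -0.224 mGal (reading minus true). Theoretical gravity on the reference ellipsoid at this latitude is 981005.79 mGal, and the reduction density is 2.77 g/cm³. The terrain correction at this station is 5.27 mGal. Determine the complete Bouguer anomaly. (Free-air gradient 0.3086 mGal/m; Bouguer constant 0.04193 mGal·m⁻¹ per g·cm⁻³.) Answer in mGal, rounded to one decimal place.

-100.0

Drift-corrected reading = 980782.63 − (-0.224) = 980782.854 mGal
Free-air correction = 0.3086 × 611.4 = 188.68 mGal
Free-air anomaly = 980782.854 − 981005.79 + (188.68) = -34.256 mGal
Bouguer slab correction = 0.04193 × 2.77 × 611.4 = 71.01 mGal
Simple Bouguer anomaly = -34.256 − (71.01) = -105.266 mGal
Complete Bouguer anomaly = -105.266 + 5.27 = -99.996 mGal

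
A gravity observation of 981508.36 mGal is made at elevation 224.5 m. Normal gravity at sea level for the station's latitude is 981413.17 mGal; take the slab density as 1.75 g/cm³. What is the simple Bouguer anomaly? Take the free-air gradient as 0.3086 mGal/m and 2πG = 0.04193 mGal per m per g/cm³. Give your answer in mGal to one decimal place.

Free-air correction = 0.3086 × 224.5 = 69.28 mGal
Free-air anomaly = 981508.36 − 981413.17 + (69.28) = 164.47 mGal
Bouguer slab correction = 0.04193 × 1.75 × 224.5 = 16.47 mGal
Simple Bouguer anomaly = 164.47 − (16.47) = 148.00 mGal

148.0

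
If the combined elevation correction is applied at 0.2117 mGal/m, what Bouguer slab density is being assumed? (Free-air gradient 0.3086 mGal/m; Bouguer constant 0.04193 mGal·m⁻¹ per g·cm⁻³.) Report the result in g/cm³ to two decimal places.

0.2117 = 0.3086 − 0.04193 × ρ
ρ = (0.3086 − 0.2117) / 0.04193 = 2.31 g/cm³

2.31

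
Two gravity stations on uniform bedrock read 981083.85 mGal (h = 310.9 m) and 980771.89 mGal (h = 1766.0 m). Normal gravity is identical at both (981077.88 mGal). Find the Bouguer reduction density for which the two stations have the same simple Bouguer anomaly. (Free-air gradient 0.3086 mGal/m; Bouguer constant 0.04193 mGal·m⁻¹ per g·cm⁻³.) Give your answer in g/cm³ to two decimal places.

Δg_obs = 980771.89 − 981083.85 = -311.96 mGal over Δh = 1766.0 − 310.9 = 1455.1 m
Equal Bouguer anomalies ⇒ Δg_obs + (0.3086 − 0.04193ρ)·Δh = 0
0.3086 − 0.04193ρ = −Δg_obs/Δh = 0.21439
ρ = (0.3086 − 0.21439) / 0.04193 = 2.25 g/cm³

2.25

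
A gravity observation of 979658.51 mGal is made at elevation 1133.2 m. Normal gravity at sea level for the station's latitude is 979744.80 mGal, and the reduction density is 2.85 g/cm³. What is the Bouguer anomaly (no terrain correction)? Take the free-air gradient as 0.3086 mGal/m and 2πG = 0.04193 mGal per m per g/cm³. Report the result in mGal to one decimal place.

Free-air correction = 0.3086 × 1133.2 = 349.71 mGal
Free-air anomaly = 979658.51 − 979744.80 + (349.71) = 263.42 mGal
Bouguer slab correction = 0.04193 × 2.85 × 1133.2 = 135.42 mGal
Simple Bouguer anomaly = 263.42 − (135.42) = 128.00 mGal

128.0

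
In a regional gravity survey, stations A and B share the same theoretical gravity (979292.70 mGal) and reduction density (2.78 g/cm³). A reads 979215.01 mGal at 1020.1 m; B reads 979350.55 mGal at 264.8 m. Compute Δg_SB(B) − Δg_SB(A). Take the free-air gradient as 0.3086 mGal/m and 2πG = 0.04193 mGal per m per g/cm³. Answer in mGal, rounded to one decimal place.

Δg_SB(A) = 979215.01 − 979292.70 + 0.3086×1020.1 − 0.04193×2.78×1020.1 = 118.20 mGal
Δg_SB(B) = 979350.55 − 979292.70 + 0.3086×264.8 − 0.04193×2.78×264.8 = 108.70 mGal
Difference = 108.70 − (118.20) = -9.50 mGal

-9.5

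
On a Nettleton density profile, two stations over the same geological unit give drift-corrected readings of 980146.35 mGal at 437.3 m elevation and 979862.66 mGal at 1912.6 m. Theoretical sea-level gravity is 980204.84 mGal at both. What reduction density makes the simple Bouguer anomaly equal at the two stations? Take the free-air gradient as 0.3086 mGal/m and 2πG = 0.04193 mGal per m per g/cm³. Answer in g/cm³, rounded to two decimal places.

Δg_obs = 979862.66 − 980146.35 = -283.69 mGal over Δh = 1912.6 − 437.3 = 1475.3 m
Equal Bouguer anomalies ⇒ Δg_obs + (0.3086 − 0.04193ρ)·Δh = 0
0.3086 − 0.04193ρ = −Δg_obs/Δh = 0.19229
ρ = (0.3086 − 0.19229) / 0.04193 = 2.77 g/cm³

2.77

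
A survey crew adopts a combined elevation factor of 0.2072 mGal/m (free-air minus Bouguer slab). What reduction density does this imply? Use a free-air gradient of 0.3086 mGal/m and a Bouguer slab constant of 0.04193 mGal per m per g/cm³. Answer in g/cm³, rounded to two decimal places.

2.42

0.2072 = 0.3086 − 0.04193 × ρ
ρ = (0.3086 − 0.2072) / 0.04193 = 2.42 g/cm³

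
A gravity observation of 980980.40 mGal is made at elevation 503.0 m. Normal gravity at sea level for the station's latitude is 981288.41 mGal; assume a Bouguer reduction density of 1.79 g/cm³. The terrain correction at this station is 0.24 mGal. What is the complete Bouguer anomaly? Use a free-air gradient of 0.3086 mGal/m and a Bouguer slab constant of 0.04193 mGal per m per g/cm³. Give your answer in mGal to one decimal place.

Free-air correction = 0.3086 × 503.0 = 155.23 mGal
Free-air anomaly = 980980.40 − 981288.41 + (155.23) = -152.78 mGal
Bouguer slab correction = 0.04193 × 1.79 × 503.0 = 37.75 mGal
Simple Bouguer anomaly = -152.78 − (37.75) = -190.53 mGal
Complete Bouguer anomaly = -190.53 + 0.24 = -190.29 mGal

-190.3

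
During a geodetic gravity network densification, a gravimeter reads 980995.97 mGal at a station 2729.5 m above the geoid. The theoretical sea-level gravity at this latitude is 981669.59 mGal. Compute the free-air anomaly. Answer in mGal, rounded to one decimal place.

168.7

Free-air correction = 0.3086 × 2729.5 = 842.32 mGal
Free-air anomaly = 980995.97 − 981669.59 + (842.32) = 168.70 mGal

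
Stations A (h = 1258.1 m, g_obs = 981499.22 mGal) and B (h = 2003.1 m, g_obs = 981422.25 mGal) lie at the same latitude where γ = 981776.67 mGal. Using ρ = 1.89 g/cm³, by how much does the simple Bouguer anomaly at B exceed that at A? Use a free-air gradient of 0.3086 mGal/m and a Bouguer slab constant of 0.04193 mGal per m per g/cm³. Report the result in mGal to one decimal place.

93.9

Δg_SB(A) = 981499.22 − 981776.67 + 0.3086×1258.1 − 0.04193×1.89×1258.1 = 11.10 mGal
Δg_SB(B) = 981422.25 − 981776.67 + 0.3086×2003.1 − 0.04193×1.89×2003.1 = 105.00 mGal
Difference = 105.00 − (11.10) = 93.90 mGal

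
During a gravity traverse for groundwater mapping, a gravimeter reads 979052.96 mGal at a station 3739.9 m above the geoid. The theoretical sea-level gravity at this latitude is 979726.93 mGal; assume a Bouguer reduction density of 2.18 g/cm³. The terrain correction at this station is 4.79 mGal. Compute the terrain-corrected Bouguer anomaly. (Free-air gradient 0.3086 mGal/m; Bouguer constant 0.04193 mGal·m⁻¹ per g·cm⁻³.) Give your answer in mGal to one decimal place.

Free-air correction = 0.3086 × 3739.9 = 1154.13 mGal
Free-air anomaly = 979052.96 − 979726.93 + (1154.13) = 480.16 mGal
Bouguer slab correction = 0.04193 × 2.18 × 3739.9 = 341.85 mGal
Simple Bouguer anomaly = 480.16 − (341.85) = 138.31 mGal
Complete Bouguer anomaly = 138.31 + 4.79 = 143.10 mGal

143.1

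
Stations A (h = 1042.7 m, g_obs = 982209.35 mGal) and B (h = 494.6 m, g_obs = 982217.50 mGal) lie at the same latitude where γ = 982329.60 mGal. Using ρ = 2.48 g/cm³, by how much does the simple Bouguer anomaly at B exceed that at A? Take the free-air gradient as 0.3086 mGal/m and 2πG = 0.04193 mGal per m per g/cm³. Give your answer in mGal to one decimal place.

Δg_SB(A) = 982209.35 − 982329.60 + 0.3086×1042.7 − 0.04193×2.48×1042.7 = 93.10 mGal
Δg_SB(B) = 982217.50 − 982329.60 + 0.3086×494.6 − 0.04193×2.48×494.6 = -10.90 mGal
Difference = -10.90 − (93.10) = -104.00 mGal

-104.0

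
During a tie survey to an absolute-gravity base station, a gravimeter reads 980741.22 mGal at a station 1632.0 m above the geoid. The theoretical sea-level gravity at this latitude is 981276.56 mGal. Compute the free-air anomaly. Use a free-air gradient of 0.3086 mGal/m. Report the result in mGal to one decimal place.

Free-air correction = 0.3086 × 1632.0 = 503.64 mGal
Free-air anomaly = 980741.22 − 981276.56 + (503.64) = -31.70 mGal

-31.7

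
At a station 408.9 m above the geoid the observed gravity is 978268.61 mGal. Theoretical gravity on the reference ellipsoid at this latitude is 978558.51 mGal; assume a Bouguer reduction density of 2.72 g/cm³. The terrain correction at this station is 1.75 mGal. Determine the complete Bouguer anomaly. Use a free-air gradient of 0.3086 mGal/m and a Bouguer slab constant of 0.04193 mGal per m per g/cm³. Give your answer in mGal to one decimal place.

Free-air correction = 0.3086 × 408.9 = 126.19 mGal
Free-air anomaly = 978268.61 − 978558.51 + (126.19) = -163.71 mGal
Bouguer slab correction = 0.04193 × 2.72 × 408.9 = 46.63 mGal
Simple Bouguer anomaly = -163.71 − (46.63) = -210.34 mGal
Complete Bouguer anomaly = -210.34 + 1.75 = -208.59 mGal

-208.6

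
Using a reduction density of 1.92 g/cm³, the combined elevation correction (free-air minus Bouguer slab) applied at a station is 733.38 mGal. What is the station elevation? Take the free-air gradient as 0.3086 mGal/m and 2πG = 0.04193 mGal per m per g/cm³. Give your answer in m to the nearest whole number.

Combined gradient = 0.3086 − 0.04193 × 1.92 = 0.2280944 mGal/m
h = 733.38 / 0.2280944 = 3215.25 m

3215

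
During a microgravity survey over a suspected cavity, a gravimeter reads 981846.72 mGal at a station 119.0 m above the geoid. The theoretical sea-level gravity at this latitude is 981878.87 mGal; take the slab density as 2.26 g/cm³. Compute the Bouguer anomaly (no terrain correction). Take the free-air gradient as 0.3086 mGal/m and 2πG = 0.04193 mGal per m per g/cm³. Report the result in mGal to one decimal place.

-6.7

Free-air correction = 0.3086 × 119.0 = 36.72 mGal
Free-air anomaly = 981846.72 − 981878.87 + (36.72) = 4.57 mGal
Bouguer slab correction = 0.04193 × 2.26 × 119.0 = 11.28 mGal
Simple Bouguer anomaly = 4.57 − (11.28) = -6.71 mGal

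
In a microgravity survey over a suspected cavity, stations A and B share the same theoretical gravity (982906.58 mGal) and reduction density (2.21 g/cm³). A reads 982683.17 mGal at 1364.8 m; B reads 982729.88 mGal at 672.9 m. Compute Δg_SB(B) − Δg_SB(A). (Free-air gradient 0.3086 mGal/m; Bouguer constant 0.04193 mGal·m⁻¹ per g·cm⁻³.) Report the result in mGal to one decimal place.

Δg_SB(A) = 982683.17 − 982906.58 + 0.3086×1364.8 − 0.04193×2.21×1364.8 = 71.30 mGal
Δg_SB(B) = 982729.88 − 982906.58 + 0.3086×672.9 − 0.04193×2.21×672.9 = -31.40 mGal
Difference = -31.40 − (71.30) = -102.70 mGal

-102.7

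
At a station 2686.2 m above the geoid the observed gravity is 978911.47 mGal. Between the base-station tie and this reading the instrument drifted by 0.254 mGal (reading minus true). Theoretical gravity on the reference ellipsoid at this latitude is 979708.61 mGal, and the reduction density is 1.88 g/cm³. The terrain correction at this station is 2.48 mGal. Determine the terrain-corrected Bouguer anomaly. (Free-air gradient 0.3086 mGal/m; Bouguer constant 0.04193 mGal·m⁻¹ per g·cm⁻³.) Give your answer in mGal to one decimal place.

Drift-corrected reading = 978911.47 − (0.254) = 978911.216 mGal
Free-air correction = 0.3086 × 2686.2 = 828.96 mGal
Free-air anomaly = 978911.216 − 979708.61 + (828.96) = 31.566 mGal
Bouguer slab correction = 0.04193 × 1.88 × 2686.2 = 211.75 mGal
Simple Bouguer anomaly = 31.566 − (211.75) = -180.184 mGal
Complete Bouguer anomaly = -180.184 + 2.48 = -177.704 mGal

-177.7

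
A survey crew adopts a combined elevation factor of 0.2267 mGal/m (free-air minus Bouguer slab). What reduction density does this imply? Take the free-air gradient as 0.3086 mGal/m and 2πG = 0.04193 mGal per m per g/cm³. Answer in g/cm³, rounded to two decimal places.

0.2267 = 0.3086 − 0.04193 × ρ
ρ = (0.3086 − 0.2267) / 0.04193 = 1.95 g/cm³

1.95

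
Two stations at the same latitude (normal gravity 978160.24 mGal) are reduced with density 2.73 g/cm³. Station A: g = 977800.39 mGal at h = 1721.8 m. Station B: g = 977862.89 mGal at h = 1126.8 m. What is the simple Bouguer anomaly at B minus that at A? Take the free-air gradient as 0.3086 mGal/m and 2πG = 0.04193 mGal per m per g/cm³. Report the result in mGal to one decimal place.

Δg_SB(A) = 977800.39 − 978160.24 + 0.3086×1721.8 − 0.04193×2.73×1721.8 = -25.60 mGal
Δg_SB(B) = 977862.89 − 978160.24 + 0.3086×1126.8 − 0.04193×2.73×1126.8 = -78.60 mGal
Difference = -78.60 − (-25.60) = -53.00 mGal

-53.0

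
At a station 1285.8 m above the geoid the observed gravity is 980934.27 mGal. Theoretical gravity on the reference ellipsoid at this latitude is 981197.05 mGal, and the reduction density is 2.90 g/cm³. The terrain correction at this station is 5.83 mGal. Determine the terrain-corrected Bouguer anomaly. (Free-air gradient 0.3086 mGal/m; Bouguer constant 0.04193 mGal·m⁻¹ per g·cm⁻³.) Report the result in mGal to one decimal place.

Free-air correction = 0.3086 × 1285.8 = 396.80 mGal
Free-air anomaly = 980934.27 − 981197.05 + (396.80) = 134.02 mGal
Bouguer slab correction = 0.04193 × 2.90 × 1285.8 = 156.35 mGal
Simple Bouguer anomaly = 134.02 − (156.35) = -22.33 mGal
Complete Bouguer anomaly = -22.33 + 5.83 = -16.50 mGal

-16.5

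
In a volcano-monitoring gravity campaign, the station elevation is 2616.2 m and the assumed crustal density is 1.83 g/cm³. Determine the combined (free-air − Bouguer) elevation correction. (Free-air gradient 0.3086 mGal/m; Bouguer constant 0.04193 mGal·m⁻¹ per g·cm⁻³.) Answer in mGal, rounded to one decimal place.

Combined gradient = 0.3086 − 0.04193 × 1.83 = 0.2318681 mGal/m
Combined elevation correction = 0.2318681 × 2616.2 = 606.6 mGal

606.6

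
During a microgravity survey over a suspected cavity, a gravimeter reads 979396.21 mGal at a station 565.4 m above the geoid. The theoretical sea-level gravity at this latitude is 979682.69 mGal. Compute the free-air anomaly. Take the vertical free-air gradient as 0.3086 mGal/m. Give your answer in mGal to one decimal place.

-112.0

Free-air correction = 0.3086 × 565.4 = 174.48 mGal
Free-air anomaly = 979396.21 − 979682.69 + (174.48) = -112.00 mGal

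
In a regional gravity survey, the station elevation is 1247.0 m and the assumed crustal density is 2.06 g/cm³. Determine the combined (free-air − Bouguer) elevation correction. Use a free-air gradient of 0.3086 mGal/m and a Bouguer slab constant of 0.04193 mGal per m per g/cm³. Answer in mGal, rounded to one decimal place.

277.1

Combined gradient = 0.3086 − 0.04193 × 2.06 = 0.2222242 mGal/m
Combined elevation correction = 0.2222242 × 1247.0 = 277.1 mGal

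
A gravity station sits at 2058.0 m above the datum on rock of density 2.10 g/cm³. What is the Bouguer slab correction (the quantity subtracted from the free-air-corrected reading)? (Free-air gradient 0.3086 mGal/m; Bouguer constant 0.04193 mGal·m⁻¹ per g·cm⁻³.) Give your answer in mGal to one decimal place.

Bouguer slab correction = 0.04193 × 2.10 × 2058.0 = 181.2 mGal

181.2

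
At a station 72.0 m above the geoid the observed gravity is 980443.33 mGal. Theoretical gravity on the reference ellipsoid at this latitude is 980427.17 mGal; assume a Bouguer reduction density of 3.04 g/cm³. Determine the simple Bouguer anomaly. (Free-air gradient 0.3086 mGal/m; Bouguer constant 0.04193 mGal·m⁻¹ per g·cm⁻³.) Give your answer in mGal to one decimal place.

29.2

Free-air correction = 0.3086 × 72.0 = 22.22 mGal
Free-air anomaly = 980443.33 − 980427.17 + (22.22) = 38.38 mGal
Bouguer slab correction = 0.04193 × 3.04 × 72.0 = 9.18 mGal
Simple Bouguer anomaly = 38.38 − (9.18) = 29.20 mGal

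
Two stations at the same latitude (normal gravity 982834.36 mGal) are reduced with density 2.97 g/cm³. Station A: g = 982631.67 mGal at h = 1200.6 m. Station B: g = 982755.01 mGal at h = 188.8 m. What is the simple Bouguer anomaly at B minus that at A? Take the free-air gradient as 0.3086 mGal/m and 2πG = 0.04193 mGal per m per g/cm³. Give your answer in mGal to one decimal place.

-62.9

Δg_SB(A) = 982631.67 − 982834.36 + 0.3086×1200.6 − 0.04193×2.97×1200.6 = 18.30 mGal
Δg_SB(B) = 982755.01 − 982834.36 + 0.3086×188.8 − 0.04193×2.97×188.8 = -44.60 mGal
Difference = -44.60 − (18.30) = -62.90 mGal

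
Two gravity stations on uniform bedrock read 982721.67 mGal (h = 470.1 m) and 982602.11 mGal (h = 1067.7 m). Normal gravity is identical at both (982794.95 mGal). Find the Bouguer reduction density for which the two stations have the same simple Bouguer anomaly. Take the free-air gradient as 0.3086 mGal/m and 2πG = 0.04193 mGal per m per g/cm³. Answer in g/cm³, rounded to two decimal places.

Δg_obs = 982602.11 − 982721.67 = -119.56 mGal over Δh = 1067.7 − 470.1 = 597.6 m
Equal Bouguer anomalies ⇒ Δg_obs + (0.3086 − 0.04193ρ)·Δh = 0
0.3086 − 0.04193ρ = −Δg_obs/Δh = 0.20007
ρ = (0.3086 − 0.20007) / 0.04193 = 2.59 g/cm³

2.59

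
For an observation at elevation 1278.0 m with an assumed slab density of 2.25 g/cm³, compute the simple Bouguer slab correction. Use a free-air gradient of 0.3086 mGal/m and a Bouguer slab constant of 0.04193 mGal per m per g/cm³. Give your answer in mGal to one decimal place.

120.6

Bouguer slab correction = 0.04193 × 2.25 × 1278.0 = 120.6 mGal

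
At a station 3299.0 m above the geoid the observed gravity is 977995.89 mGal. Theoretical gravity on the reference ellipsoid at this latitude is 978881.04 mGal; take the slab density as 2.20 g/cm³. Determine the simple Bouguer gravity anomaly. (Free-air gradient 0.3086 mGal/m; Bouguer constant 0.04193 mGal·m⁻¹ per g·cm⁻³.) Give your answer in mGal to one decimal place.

-171.4

Free-air correction = 0.3086 × 3299.0 = 1018.07 mGal
Free-air anomaly = 977995.89 − 978881.04 + (1018.07) = 132.92 mGal
Bouguer slab correction = 0.04193 × 2.20 × 3299.0 = 304.32 mGal
Simple Bouguer anomaly = 132.92 − (304.32) = -171.40 mGal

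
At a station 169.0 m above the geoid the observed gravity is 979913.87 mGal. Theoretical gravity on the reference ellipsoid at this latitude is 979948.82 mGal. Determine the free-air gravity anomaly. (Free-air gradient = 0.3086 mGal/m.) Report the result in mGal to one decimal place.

17.2

Free-air correction = 0.3086 × 169.0 = 52.15 mGal
Free-air anomaly = 979913.87 − 979948.82 + (52.15) = 17.20 mGal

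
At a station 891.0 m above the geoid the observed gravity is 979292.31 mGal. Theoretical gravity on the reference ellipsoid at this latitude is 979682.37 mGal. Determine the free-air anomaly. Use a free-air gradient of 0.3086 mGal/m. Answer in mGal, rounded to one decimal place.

-115.1

Free-air correction = 0.3086 × 891.0 = 274.96 mGal
Free-air anomaly = 979292.31 − 979682.37 + (274.96) = -115.10 mGal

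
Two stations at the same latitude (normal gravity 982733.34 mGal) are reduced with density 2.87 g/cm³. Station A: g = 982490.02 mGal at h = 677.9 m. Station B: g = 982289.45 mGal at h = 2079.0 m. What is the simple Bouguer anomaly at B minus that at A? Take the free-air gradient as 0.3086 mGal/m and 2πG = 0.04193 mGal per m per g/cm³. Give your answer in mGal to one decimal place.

Δg_SB(A) = 982490.02 − 982733.34 + 0.3086×677.9 − 0.04193×2.87×677.9 = -115.70 mGal
Δg_SB(B) = 982289.45 − 982733.34 + 0.3086×2079.0 − 0.04193×2.87×2079.0 = -52.50 mGal
Difference = -52.50 − (-115.70) = 63.20 mGal

63.2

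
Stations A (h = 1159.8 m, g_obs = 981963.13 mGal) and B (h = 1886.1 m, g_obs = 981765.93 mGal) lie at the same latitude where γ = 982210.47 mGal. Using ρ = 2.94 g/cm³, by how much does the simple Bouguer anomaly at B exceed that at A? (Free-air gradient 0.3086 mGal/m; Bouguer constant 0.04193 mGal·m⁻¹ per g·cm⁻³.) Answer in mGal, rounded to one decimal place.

-62.6

Δg_SB(A) = 981963.13 − 982210.47 + 0.3086×1159.8 − 0.04193×2.94×1159.8 = -32.40 mGal
Δg_SB(B) = 981765.93 − 982210.47 + 0.3086×1886.1 − 0.04193×2.94×1886.1 = -95.00 mGal
Difference = -95.00 − (-32.40) = -62.60 mGal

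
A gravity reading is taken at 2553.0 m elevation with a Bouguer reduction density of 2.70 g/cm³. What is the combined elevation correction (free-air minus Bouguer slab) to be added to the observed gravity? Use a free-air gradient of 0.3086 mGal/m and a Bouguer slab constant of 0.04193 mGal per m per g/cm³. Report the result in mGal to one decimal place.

498.8

Combined gradient = 0.3086 − 0.04193 × 2.70 = 0.1953890 mGal/m
Combined elevation correction = 0.1953890 × 2553.0 = 498.8 mGal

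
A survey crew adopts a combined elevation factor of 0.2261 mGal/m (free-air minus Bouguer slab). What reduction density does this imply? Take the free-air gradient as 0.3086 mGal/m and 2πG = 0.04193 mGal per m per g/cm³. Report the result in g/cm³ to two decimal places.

0.2261 = 0.3086 − 0.04193 × ρ
ρ = (0.3086 − 0.2261) / 0.04193 = 1.97 g/cm³

1.97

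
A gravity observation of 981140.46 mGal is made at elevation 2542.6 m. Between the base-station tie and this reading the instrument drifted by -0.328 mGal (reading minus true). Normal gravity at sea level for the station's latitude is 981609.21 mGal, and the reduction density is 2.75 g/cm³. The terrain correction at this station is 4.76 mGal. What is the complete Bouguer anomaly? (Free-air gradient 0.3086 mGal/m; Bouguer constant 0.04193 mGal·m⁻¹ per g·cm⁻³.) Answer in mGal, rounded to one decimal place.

Drift-corrected reading = 981140.46 − (-0.328) = 981140.788 mGal
Free-air correction = 0.3086 × 2542.6 = 784.65 mGal
Free-air anomaly = 981140.788 − 981609.21 + (784.65) = 316.228 mGal
Bouguer slab correction = 0.04193 × 2.75 × 2542.6 = 293.18 mGal
Simple Bouguer anomaly = 316.228 − (293.18) = 23.048 mGal
Complete Bouguer anomaly = 23.048 + 4.76 = 27.808 mGal

27.8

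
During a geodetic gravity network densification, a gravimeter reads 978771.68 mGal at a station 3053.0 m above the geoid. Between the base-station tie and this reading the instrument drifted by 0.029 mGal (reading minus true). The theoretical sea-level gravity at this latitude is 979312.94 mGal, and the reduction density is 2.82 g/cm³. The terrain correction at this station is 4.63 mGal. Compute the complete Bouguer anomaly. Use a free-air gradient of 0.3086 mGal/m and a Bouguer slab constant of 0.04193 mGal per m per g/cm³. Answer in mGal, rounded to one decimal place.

44.5

Drift-corrected reading = 978771.68 − (0.029) = 978771.651 mGal
Free-air correction = 0.3086 × 3053.0 = 942.16 mGal
Free-air anomaly = 978771.651 − 979312.94 + (942.16) = 400.871 mGal
Bouguer slab correction = 0.04193 × 2.82 × 3053.0 = 360.99 mGal
Simple Bouguer anomaly = 400.871 − (360.99) = 39.881 mGal
Complete Bouguer anomaly = 39.881 + 4.63 = 44.511 mGal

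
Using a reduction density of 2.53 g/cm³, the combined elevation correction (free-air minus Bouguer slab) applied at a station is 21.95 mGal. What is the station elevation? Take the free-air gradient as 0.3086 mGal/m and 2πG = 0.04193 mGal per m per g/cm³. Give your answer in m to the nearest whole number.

Combined gradient = 0.3086 − 0.04193 × 2.53 = 0.2025171 mGal/m
h = 21.95 / 0.2025171 = 108.39 m

108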